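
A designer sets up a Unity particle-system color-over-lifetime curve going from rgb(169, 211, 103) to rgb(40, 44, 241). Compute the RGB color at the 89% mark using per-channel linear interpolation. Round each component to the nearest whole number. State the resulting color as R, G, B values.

89% corresponds to t = 0.89.
R = 169 + 0.89 × (40 − 169) = 169 + 0.89 × -129 = 54.19 → 54
G = 211 + 0.89 × (44 − 211) = 211 + 0.89 × -167 = 62.37 → 62
B = 103 + 0.89 × (241 − 103) = 103 + 0.89 × 138 = 225.82 → 226

(54, 62, 226)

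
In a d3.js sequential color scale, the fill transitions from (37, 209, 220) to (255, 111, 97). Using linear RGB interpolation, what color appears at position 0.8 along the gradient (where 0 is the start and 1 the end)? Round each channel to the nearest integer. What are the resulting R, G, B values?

(211, 131, 122)

R = 37 + 0.8 × (255 − 37) = 37 + 0.8 × 218 = 211.4 → 211
G = 209 + 0.8 × (111 − 209) = 209 + 0.8 × -98 = 130.6 → 131
B = 220 + 0.8 × (97 − 220) = 220 + 0.8 × -123 = 121.6 → 122
So the blended color is (211, 131, 122), about #d3837a.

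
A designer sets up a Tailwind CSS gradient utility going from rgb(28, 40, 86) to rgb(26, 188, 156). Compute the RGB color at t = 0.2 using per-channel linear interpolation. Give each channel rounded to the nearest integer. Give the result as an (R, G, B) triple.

R = 28 + 0.2 × (26 − 28) = 28 + 0.2 × -2 = 27.6 → 28
G = 40 + 0.2 × (188 − 40) = 40 + 0.2 × 148 = 69.6 → 70
B = 86 + 0.2 × (156 − 86) = 86 + 0.2 × 70 = 100 → 100

(28, 70, 100)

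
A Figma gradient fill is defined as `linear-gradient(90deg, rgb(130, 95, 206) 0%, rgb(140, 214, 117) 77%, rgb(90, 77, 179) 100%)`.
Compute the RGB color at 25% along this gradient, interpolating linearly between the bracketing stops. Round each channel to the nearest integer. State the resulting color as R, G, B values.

25% lies between the 0% and 77% stops, so the local fraction is t = (25 − 0)/(77 − 0) = 25/77 ≈ 0.3247.
R = 130 + 0.3247 × (140 − 130) = 133.247 → 133
G = 95 + 0.3247 × (214 − 95) = 133.639 → 134
B = 206 + 0.3247 × (117 − 206) = 177.102 → 177

(133, 134, 177)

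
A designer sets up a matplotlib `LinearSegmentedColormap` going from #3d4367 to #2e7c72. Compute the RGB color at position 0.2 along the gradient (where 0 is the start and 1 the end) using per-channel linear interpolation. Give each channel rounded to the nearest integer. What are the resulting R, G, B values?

#3d4367 → (61, 67, 103); #2e7c72 → (46, 124, 114).
R = 61 + 0.2 × (46 − 61) = 61 + 0.2 × -15 = 58 → 58
G = 67 + 0.2 × (124 − 67) = 67 + 0.2 × 57 = 78.4 → 78
B = 103 + 0.2 × (114 − 103) = 103 + 0.2 × 11 = 105.2 → 105

(58, 78, 105)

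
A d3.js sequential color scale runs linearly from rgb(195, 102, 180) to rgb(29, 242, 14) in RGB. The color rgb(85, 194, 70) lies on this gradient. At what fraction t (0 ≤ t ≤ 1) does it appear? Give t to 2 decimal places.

Invert the lerp on the R channel (largest span, 166): t = (85 − 195) / (29 − 195) = -110/-166 = 0.66265.
Check on G: (194 − 102)/(242 − 102) = 0.6571 ✓

0.66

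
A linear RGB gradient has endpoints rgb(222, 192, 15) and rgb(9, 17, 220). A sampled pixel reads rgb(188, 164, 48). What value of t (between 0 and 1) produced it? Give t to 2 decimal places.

0.16

Invert the lerp on the R channel (largest span, 213): t = (188 − 222) / (9 − 222) = -34/-213 = 0.15962.
Check on G: (164 − 192)/(17 − 192) = 0.16 ✓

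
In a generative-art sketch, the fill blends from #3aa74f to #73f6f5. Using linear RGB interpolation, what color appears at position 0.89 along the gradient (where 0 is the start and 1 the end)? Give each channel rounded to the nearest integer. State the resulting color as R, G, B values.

(109, 237, 227)

#3aa74f → (58, 167, 79); #73f6f5 → (115, 246, 245).
R = 58 + 0.89 × (115 − 58) = 58 + 0.89 × 57 = 108.73 → 109
G = 167 + 0.89 × (246 − 167) = 167 + 0.89 × 79 = 237.31 → 237
B = 79 + 0.89 × (245 − 79) = 79 + 0.89 × 166 = 226.74 → 227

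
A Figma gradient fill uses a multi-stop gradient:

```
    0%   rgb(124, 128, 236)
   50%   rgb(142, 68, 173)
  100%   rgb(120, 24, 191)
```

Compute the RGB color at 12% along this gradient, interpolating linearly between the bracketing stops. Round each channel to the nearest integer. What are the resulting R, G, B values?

12% lies between the 0% and 50% stops, so the local fraction is t = (12 − 0)/(50 − 0) = 12/50 ≈ 0.24.
R = 124 + 0.24 × (142 − 124) = 128.32 → 128
G = 128 + 0.24 × (68 − 128) = 113.6 → 114
B = 236 + 0.24 × (173 − 236) = 220.88 → 221

(128, 114, 221)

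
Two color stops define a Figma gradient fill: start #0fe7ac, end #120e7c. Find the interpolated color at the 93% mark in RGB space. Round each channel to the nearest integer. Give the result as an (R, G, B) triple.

#0fe7ac → (15, 231, 172); #120e7c → (18, 14, 124).
93% corresponds to t = 0.93.
R = 15 + 0.93 × (18 − 15) = 15 + 0.93 × 3 = 17.79 → 18
G = 231 + 0.93 × (14 − 231) = 231 + 0.93 × -217 = 29.19 → 29
B = 172 + 0.93 × (124 − 172) = 172 + 0.93 × -48 = 127.36 → 127

(18, 29, 127)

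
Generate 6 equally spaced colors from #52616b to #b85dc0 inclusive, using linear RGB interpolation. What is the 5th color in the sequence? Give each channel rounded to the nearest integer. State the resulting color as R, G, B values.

(164, 94, 175)

With 6 swatches and endpoints inclusive, swatch 5 sits at t = (5 − 1)/(6 − 1) = 4/5 ≈ 0.8.
#52616b → (82, 97, 107); #b85dc0 → (184, 93, 192).
R = 82 + 0.8 × (184 − 82) = 163.6 → 164
G = 97 + 0.8 × (93 − 97) = 93.8 → 94
B = 107 + 0.8 × (192 − 107) = 175 → 175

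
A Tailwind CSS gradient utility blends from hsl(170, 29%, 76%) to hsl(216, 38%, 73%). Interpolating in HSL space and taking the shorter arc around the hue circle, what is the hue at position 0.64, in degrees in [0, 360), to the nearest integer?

199

Hue arc: Δh = 216 − 170 = 46° (|Δh| ≤ 180, already the shorter path).
H = 170 + 0.64 × (46) = 199.44 → 199°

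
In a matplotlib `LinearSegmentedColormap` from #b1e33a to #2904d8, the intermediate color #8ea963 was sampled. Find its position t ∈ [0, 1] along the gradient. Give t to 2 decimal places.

Invert the lerp on the G channel (largest span, 223): t = (169 − 227) / (4 − 227) = -58/-223 = 0.26009.
Check on R: (142 − 177)/(41 − 177) = 0.2574 ✓

0.26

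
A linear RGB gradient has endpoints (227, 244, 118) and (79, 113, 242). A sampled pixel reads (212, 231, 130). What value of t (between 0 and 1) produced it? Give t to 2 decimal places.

0.10

Invert the lerp on the R channel (largest span, 148): t = (212 − 227) / (79 − 227) = -15/-148 = 0.10135.
Check on G: (231 − 244)/(113 − 244) = 0.09924 ✓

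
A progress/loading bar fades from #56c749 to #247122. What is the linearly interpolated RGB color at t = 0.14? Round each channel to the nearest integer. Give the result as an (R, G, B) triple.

#56c749 → (86, 199, 73); #247122 → (36, 113, 34).
R = 86 + 0.14 × (36 − 86) = 86 + 0.14 × -50 = 79 → 79
G = 199 + 0.14 × (113 − 199) = 199 + 0.14 × -86 = 186.96 → 187
B = 73 + 0.14 × (34 − 73) = 73 + 0.14 × -39 = 67.54 → 68
So the blended color is (79, 187, 68), about #4fbb44.

(79, 187, 68)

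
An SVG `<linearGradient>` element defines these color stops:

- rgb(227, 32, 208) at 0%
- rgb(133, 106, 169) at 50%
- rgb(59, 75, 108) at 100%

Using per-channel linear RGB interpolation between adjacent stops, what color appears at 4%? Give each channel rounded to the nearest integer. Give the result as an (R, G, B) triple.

4% lies between the 0% and 50% stops, so the local fraction is t = (4 − 0)/(50 − 0) = 4/50 ≈ 0.08.
R = 227 + 0.08 × (133 − 227) = 219.48 → 219
G = 32 + 0.08 × (106 − 32) = 37.92 → 38
B = 208 + 0.08 × (169 − 208) = 204.88 → 205

(219, 38, 205)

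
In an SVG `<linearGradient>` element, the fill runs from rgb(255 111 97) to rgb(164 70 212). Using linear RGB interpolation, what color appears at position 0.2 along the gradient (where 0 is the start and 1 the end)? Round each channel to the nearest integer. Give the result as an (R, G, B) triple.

R = 255 + 0.2 × (164 − 255) = 255 + 0.2 × -91 = 236.8 → 237
G = 111 + 0.2 × (70 − 111) = 111 + 0.2 × -41 = 102.8 → 103
B = 97 + 0.2 × (212 − 97) = 97 + 0.2 × 115 = 120 → 120

(237, 103, 120)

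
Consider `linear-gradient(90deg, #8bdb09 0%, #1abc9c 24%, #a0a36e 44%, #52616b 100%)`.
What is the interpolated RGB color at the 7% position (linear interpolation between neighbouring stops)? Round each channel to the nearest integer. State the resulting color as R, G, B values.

(106, 210, 52)

7% lies between the 0% and 24% stops, so the local fraction is t = (7 − 0)/(24 − 0) = 7/24 ≈ 0.2917.
#8bdb09 → (139, 219, 9); #1abc9c → (26, 188, 156).
R = 139 + 0.2917 × (26 − 139) = 106.038 → 106
G = 219 + 0.2917 × (188 − 219) = 209.957 → 210
B = 9 + 0.2917 × (156 − 9) = 51.88 → 52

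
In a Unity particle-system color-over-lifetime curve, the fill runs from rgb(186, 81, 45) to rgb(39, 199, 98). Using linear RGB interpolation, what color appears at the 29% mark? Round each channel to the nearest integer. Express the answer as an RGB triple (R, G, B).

(143, 115, 60)

29% corresponds to t = 0.29.
R = 186 + 0.29 × (39 − 186) = 186 + 0.29 × -147 = 143.37 → 143
G = 81 + 0.29 × (199 − 81) = 81 + 0.29 × 118 = 115.22 → 115
B = 45 + 0.29 × (98 − 45) = 45 + 0.29 × 53 = 60.37 → 60
So the blended color is (143, 115, 60), about #8f733c.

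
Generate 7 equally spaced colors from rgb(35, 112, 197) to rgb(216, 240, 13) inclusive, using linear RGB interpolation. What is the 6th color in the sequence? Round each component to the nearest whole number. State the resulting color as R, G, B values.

(186, 219, 44)

With 7 swatches and endpoints inclusive, swatch 6 sits at t = (6 − 1)/(7 − 1) = 5/6 ≈ 0.8333.
R = 35 + 0.8333 × (216 − 35) = 185.827 → 186
G = 112 + 0.8333 × (240 − 112) = 218.662 → 219
B = 197 + 0.8333 × (13 − 197) = 43.673 → 44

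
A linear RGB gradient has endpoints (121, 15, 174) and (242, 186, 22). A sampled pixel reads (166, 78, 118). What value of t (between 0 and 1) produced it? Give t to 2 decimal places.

Invert the lerp on the G channel (largest span, 171): t = (78 − 15) / (186 − 15) = 63/171 = 0.36842.
Check on R: (166 − 121)/(242 − 121) = 0.3719 ✓

0.37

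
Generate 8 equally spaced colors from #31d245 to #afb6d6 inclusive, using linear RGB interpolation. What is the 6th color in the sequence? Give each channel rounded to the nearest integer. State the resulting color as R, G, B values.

(139, 190, 173)

With 8 swatches and endpoints inclusive, swatch 6 sits at t = (6 − 1)/(8 − 1) = 5/7 ≈ 0.7143.
#31d245 → (49, 210, 69); #afb6d6 → (175, 182, 214).
R = 49 + 0.7143 × (175 − 49) = 139.002 → 139
G = 210 + 0.7143 × (182 − 210) = 190 → 190
B = 69 + 0.7143 × (214 − 69) = 172.574 → 173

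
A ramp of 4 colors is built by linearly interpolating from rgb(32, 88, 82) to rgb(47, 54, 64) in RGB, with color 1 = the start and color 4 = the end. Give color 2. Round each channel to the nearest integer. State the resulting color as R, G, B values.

With 4 swatches and endpoints inclusive, swatch 2 sits at t = (2 − 1)/(4 − 1) = 1/3 ≈ 0.3333.
R = 32 + 0.3333 × (47 − 32) = 36.999 → 37
G = 88 + 0.3333 × (54 − 88) = 76.668 → 77
B = 82 + 0.3333 × (64 − 82) = 76.001 → 76

(37, 77, 76)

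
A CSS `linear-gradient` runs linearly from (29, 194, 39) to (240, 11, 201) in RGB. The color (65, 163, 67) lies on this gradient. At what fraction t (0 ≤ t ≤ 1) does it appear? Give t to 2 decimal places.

Invert the lerp on the R channel (largest span, 211): t = (65 − 29) / (240 − 29) = 36/211 = 0.17062.
Check on G: (163 − 194)/(11 − 194) = 0.1694 ✓

0.17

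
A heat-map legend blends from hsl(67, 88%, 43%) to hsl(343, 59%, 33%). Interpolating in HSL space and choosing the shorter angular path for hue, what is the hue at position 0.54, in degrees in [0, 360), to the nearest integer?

Hue: 343 − 67 = 276°, but |276| > 180 so the shorter arc goes the other way: Δh = 276 − 360 = -84°.
H = 67 + 0.54 × (-84) = 21.64 → 22°

22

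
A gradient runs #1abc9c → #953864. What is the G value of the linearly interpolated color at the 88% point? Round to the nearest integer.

G₁ = 188 (from #1abc9c), G₂ = 56 (from #953864).
G = 188 + 0.88 × (56 − 188) = 71.84 → 72

72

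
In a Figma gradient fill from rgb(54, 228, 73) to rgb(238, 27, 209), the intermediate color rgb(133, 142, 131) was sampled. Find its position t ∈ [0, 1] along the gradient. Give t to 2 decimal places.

Invert the lerp on the G channel (largest span, 201): t = (142 − 228) / (27 − 228) = -86/-201 = 0.42786.
Check on R: (133 − 54)/(238 − 54) = 0.4293 ✓

0.43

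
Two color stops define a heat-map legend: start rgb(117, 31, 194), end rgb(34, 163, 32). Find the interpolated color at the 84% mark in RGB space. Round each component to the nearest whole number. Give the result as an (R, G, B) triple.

(47, 142, 58)

84% corresponds to t = 0.84.
R = 117 + 0.84 × (34 − 117) = 117 + 0.84 × -83 = 47.28 → 47
G = 31 + 0.84 × (163 − 31) = 31 + 0.84 × 132 = 141.88 → 142
B = 194 + 0.84 × (32 − 194) = 194 + 0.84 × -162 = 57.92 → 58
So the blended color is (47, 142, 58), about #2f8e3a.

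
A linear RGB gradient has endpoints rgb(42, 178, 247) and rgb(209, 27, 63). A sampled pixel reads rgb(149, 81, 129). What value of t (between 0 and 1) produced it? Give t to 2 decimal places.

0.64

Invert the lerp on the B channel (largest span, 184): t = (129 − 247) / (63 − 247) = -118/-184 = 0.6413.
Check on R: (149 − 42)/(209 − 42) = 0.6407 ✓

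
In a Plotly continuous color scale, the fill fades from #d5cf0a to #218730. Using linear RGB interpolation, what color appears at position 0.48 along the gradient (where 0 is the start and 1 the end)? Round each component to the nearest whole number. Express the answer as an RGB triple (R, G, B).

#d5cf0a → (213, 207, 10); #218730 → (33, 135, 48).
R = 213 + 0.48 × (33 − 213) = 213 + 0.48 × -180 = 126.6 → 127
G = 207 + 0.48 × (135 − 207) = 207 + 0.48 × -72 = 172.44 → 172
B = 10 + 0.48 × (48 − 10) = 10 + 0.48 × 38 = 28.24 → 28

(127, 172, 28)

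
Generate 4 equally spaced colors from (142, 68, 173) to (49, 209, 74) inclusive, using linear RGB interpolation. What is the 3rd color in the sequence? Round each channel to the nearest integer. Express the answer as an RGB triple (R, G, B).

(80, 162, 107)

With 4 swatches and endpoints inclusive, swatch 3 sits at t = (3 − 1)/(4 − 1) = 2/3 ≈ 0.6667.
R = 142 + 0.6667 × (49 − 142) = 79.997 → 80
G = 68 + 0.6667 × (209 − 68) = 162.005 → 162
B = 173 + 0.6667 × (74 − 173) = 106.997 → 107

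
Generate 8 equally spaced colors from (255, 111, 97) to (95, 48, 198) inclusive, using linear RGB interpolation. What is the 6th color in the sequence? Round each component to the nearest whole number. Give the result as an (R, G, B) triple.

(141, 66, 169)

With 8 swatches and endpoints inclusive, swatch 6 sits at t = (6 − 1)/(8 − 1) = 5/7 ≈ 0.7143.
R = 255 + 0.7143 × (95 − 255) = 140.712 → 141
G = 111 + 0.7143 × (48 − 111) = 65.999 → 66
B = 97 + 0.7143 × (198 − 97) = 169.144 → 169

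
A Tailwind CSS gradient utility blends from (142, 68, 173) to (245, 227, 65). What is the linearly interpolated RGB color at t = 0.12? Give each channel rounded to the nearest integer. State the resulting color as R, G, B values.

(154, 87, 160)

R = 142 + 0.12 × (245 − 142) = 142 + 0.12 × 103 = 154.36 → 154
G = 68 + 0.12 × (227 − 68) = 68 + 0.12 × 159 = 87.08 → 87
B = 173 + 0.12 × (65 − 173) = 173 + 0.12 × -108 = 160.04 → 160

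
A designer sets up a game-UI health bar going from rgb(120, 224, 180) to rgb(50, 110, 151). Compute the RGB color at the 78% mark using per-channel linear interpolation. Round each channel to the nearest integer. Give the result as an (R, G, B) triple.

(65, 135, 157)

78% corresponds to t = 0.78.
R = 120 + 0.78 × (50 − 120) = 120 + 0.78 × -70 = 65.4 → 65
G = 224 + 0.78 × (110 − 224) = 224 + 0.78 × -114 = 135.08 → 135
B = 180 + 0.78 × (151 − 180) = 180 + 0.78 × -29 = 157.38 → 157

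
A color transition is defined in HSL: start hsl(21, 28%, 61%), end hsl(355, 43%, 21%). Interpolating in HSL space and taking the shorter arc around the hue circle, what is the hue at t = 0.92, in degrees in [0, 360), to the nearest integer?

357

Hue: 355 − 21 = 334°, but |334| > 180 so the shorter arc goes the other way: Δh = 334 − 360 = -26°.
H = 21 + 0.92 × (-26) = -2.92 → -3 → -3 mod 360 = 357°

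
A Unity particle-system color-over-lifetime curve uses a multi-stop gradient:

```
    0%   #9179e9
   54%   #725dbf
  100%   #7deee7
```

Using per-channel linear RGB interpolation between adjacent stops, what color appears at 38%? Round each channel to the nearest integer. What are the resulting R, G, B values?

38% lies between the 0% and 54% stops, so the local fraction is t = (38 − 0)/(54 − 0) = 38/54 ≈ 0.7037.
#9179e9 → (145, 121, 233); #725dbf → (114, 93, 191).
R = 145 + 0.7037 × (114 − 145) = 123.185 → 123
G = 121 + 0.7037 × (93 − 121) = 101.296 → 101
B = 233 + 0.7037 × (191 − 233) = 203.445 → 203

(123, 101, 203)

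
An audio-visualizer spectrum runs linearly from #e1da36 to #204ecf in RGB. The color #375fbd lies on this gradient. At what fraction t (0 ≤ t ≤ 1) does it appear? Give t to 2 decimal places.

Invert the lerp on the R channel (largest span, 193): t = (55 − 225) / (32 − 225) = -170/-193 = 0.88083.
Check on G: (95 − 218)/(78 − 218) = 0.8786 ✓

0.88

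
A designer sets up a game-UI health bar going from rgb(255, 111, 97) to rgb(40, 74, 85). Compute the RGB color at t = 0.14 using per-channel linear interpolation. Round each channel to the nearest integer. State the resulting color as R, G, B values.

(225, 106, 95)

R = 255 + 0.14 × (40 − 255) = 255 + 0.14 × -215 = 224.9 → 225
G = 111 + 0.14 × (74 − 111) = 111 + 0.14 × -37 = 105.82 → 106
B = 97 + 0.14 × (85 − 97) = 97 + 0.14 × -12 = 95.32 → 95
So the blended color is (225, 106, 95), about #e16a5f.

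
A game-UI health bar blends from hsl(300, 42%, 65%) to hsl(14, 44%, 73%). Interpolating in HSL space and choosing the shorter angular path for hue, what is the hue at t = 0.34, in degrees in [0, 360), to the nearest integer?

Hue: 14 − 300 = -286°, but |-286| > 180 so the shorter arc goes the other way: Δh = -286 + 360 = 74°.
H = 300 + 0.34 × (74) = 325.16 → 325°

325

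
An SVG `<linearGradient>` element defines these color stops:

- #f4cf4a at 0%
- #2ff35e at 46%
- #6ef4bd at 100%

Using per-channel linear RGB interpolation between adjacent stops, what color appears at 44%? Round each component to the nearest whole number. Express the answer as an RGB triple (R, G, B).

44% lies between the 0% and 46% stops, so the local fraction is t = (44 − 0)/(46 − 0) = 44/46 ≈ 0.9565.
#f4cf4a → (244, 207, 74); #2ff35e → (47, 243, 94).
R = 244 + 0.9565 × (47 − 244) = 55.57 → 56
G = 207 + 0.9565 × (243 − 207) = 241.434 → 241
B = 74 + 0.9565 × (94 − 74) = 93.13 → 93

(56, 241, 93)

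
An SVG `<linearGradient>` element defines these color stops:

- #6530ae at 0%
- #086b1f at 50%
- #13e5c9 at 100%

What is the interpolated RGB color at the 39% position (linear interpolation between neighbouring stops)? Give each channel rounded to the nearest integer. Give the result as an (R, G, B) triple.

39% lies between the 0% and 50% stops, so the local fraction is t = (39 − 0)/(50 − 0) = 39/50 ≈ 0.78.
#6530ae → (101, 48, 174); #086b1f → (8, 107, 31).
R = 101 + 0.78 × (8 − 101) = 28.46 → 28
G = 48 + 0.78 × (107 − 48) = 94.02 → 94
B = 174 + 0.78 × (31 − 174) = 62.46 → 62

(28, 94, 62)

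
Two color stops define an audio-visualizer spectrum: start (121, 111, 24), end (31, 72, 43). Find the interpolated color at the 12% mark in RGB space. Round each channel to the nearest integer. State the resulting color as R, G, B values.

12% corresponds to t = 0.12.
R = 121 + 0.12 × (31 − 121) = 121 + 0.12 × -90 = 110.2 → 110
G = 111 + 0.12 × (72 − 111) = 111 + 0.12 × -39 = 106.32 → 106
B = 24 + 0.12 × (43 − 24) = 24 + 0.12 × 19 = 26.28 → 26

(110, 106, 26)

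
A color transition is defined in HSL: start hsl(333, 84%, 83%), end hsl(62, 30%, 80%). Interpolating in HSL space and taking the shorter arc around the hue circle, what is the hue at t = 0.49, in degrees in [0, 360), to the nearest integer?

17

Hue: 62 − 333 = -271°, but |-271| > 180 so the shorter arc goes the other way: Δh = -271 + 360 = 89°.
H = 333 + 0.49 × (89) = 376.61 → 377 → 377 mod 360 = 17°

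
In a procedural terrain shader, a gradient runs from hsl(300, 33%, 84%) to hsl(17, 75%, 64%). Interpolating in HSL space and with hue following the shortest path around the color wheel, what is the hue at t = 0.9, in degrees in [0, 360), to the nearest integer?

9

Hue: 17 − 300 = -283°, but |-283| > 180 so the shorter arc goes the other way: Δh = -283 + 360 = 77°.
H = 300 + 0.9 × (77) = 369.3 → 369 → 369 mod 360 = 9°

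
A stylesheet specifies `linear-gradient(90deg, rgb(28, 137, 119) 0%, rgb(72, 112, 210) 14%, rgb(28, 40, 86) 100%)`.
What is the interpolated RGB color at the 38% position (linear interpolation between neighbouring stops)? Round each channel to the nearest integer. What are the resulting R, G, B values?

(60, 92, 175)

38% lies between the 14% and 100% stops, so the local fraction is t = (38 − 14)/(100 − 14) = 24/86 ≈ 0.2791.
R = 72 + 0.2791 × (28 − 72) = 59.72 → 60
G = 112 + 0.2791 × (40 − 112) = 91.905 → 92
B = 210 + 0.2791 × (86 − 210) = 175.392 → 175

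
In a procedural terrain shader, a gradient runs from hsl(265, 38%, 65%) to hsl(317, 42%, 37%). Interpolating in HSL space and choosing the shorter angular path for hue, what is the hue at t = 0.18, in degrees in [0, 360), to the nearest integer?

274

Hue arc: Δh = 317 − 265 = 52° (|Δh| ≤ 180, already the shorter path).
H = 265 + 0.18 × (52) = 274.36 → 274°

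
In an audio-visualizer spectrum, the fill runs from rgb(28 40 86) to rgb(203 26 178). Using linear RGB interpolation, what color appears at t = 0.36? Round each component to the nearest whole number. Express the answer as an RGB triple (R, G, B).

(91, 35, 119)

R = 28 + 0.36 × (203 − 28) = 28 + 0.36 × 175 = 91 → 91
G = 40 + 0.36 × (26 − 40) = 40 + 0.36 × -14 = 34.96 → 35
B = 86 + 0.36 × (178 − 86) = 86 + 0.36 × 92 = 119.12 → 119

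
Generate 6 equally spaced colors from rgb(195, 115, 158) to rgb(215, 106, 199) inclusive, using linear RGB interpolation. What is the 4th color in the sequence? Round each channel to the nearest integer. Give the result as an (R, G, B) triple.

(207, 110, 183)

With 6 swatches and endpoints inclusive, swatch 4 sits at t = (4 − 1)/(6 − 1) = 3/5 ≈ 0.6.
R = 195 + 0.6 × (215 − 195) = 207 → 207
G = 115 + 0.6 × (106 − 115) = 109.6 → 110
B = 158 + 0.6 × (199 − 158) = 182.6 → 183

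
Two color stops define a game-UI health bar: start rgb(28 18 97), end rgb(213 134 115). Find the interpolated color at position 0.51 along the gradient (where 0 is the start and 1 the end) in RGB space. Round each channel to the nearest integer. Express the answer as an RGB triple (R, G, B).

R = 28 + 0.51 × (213 − 28) = 28 + 0.51 × 185 = 122.35 → 122
G = 18 + 0.51 × (134 − 18) = 18 + 0.51 × 116 = 77.16 → 77
B = 97 + 0.51 × (115 − 97) = 97 + 0.51 × 18 = 106.18 → 106

(122, 77, 106)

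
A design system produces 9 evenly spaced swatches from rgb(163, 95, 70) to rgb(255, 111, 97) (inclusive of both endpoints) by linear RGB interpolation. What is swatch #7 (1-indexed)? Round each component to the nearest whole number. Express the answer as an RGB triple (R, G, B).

With 9 swatches and endpoints inclusive, swatch 7 sits at t = (7 − 1)/(9 − 1) = 6/8 ≈ 0.75.
R = 163 + 0.75 × (255 − 163) = 232 → 232
G = 95 + 0.75 × (111 − 95) = 107 → 107
B = 70 + 0.75 × (97 − 70) = 90.25 → 90

(232, 107, 90)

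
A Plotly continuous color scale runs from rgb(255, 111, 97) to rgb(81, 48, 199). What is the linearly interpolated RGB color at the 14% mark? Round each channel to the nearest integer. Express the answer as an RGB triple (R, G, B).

(231, 102, 111)

14% corresponds to t = 0.14.
R = 255 + 0.14 × (81 − 255) = 255 + 0.14 × -174 = 230.64 → 231
G = 111 + 0.14 × (48 − 111) = 111 + 0.14 × -63 = 102.18 → 102
B = 97 + 0.14 × (199 − 97) = 97 + 0.14 × 102 = 111.28 → 111
So the blended color is (231, 102, 111), about #e7666f.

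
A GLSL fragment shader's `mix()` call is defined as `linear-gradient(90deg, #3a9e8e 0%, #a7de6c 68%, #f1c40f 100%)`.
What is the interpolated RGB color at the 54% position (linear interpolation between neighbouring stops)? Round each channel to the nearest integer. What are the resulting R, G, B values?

54% lies between the 0% and 68% stops, so the local fraction is t = (54 − 0)/(68 − 0) = 54/68 ≈ 0.7941.
#3a9e8e → (58, 158, 142); #a7de6c → (167, 222, 108).
R = 58 + 0.7941 × (167 − 58) = 144.557 → 145
G = 158 + 0.7941 × (222 − 158) = 208.822 → 209
B = 142 + 0.7941 × (108 − 142) = 115.001 → 115

(145, 209, 115)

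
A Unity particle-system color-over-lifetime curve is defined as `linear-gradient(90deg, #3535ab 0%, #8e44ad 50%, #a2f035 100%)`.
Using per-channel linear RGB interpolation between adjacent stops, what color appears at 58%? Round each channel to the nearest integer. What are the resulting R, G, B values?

58% lies between the 50% and 100% stops, so the local fraction is t = (58 − 50)/(100 − 50) = 8/50 ≈ 0.16.
#8e44ad → (142, 68, 173); #a2f035 → (162, 240, 53).
R = 142 + 0.16 × (162 − 142) = 145.2 → 145
G = 68 + 0.16 × (240 − 68) = 95.52 → 96
B = 173 + 0.16 × (53 − 173) = 153.8 → 154

(145, 96, 154)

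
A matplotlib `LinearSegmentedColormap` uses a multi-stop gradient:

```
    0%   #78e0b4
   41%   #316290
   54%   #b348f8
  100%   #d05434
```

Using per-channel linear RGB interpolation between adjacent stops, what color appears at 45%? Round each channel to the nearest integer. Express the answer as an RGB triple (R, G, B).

45% lies between the 41% and 54% stops, so the local fraction is t = (45 − 41)/(54 − 41) = 4/13 ≈ 0.3077.
#316290 → (49, 98, 144); #b348f8 → (179, 72, 248).
R = 49 + 0.3077 × (179 − 49) = 89.001 → 89
G = 98 + 0.3077 × (72 − 98) = 90 → 90
B = 144 + 0.3077 × (248 − 144) = 176.001 → 176

(89, 90, 176)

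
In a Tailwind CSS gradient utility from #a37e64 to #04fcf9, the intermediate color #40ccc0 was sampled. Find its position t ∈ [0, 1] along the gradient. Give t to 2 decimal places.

Invert the lerp on the R channel (largest span, 159): t = (64 − 163) / (4 − 163) = -99/-159 = 0.62264.
Check on G: (204 − 126)/(252 − 126) = 0.619 ✓

0.62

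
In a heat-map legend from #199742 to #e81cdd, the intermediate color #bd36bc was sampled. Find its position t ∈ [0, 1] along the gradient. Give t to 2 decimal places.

0.79

Invert the lerp on the R channel (largest span, 207): t = (189 − 25) / (232 − 25) = 164/207 = 0.79227.
Check on G: (54 − 151)/(28 − 151) = 0.7886 ✓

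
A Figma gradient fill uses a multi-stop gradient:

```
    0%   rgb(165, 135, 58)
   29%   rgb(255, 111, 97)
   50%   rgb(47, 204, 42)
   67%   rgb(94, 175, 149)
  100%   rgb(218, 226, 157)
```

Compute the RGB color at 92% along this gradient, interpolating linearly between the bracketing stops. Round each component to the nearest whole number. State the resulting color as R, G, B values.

92% lies between the 67% and 100% stops, so the local fraction is t = (92 − 67)/(100 − 67) = 25/33 ≈ 0.7576.
R = 94 + 0.7576 × (218 − 94) = 187.942 → 188
G = 175 + 0.7576 × (226 − 175) = 213.638 → 214
B = 149 + 0.7576 × (157 − 149) = 155.061 → 155

(188, 214, 155)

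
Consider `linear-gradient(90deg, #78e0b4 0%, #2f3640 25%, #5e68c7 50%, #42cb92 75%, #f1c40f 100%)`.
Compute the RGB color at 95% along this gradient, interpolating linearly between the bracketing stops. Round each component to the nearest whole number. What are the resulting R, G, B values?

(206, 197, 41)

95% lies between the 75% and 100% stops, so the local fraction is t = (95 − 75)/(100 − 75) = 20/25 ≈ 0.8.
#42cb92 → (66, 203, 146); #f1c40f → (241, 196, 15).
R = 66 + 0.8 × (241 − 66) = 206 → 206
G = 203 + 0.8 × (196 − 203) = 197.4 → 197
B = 146 + 0.8 × (15 − 146) = 41.2 → 41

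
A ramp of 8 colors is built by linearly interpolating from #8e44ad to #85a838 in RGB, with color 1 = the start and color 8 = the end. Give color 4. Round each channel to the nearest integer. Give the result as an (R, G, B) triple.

With 8 swatches and endpoints inclusive, swatch 4 sits at t = (4 − 1)/(8 − 1) = 3/7 ≈ 0.4286.
#8e44ad → (142, 68, 173); #85a838 → (133, 168, 56).
R = 142 + 0.4286 × (133 − 142) = 138.143 → 138
G = 68 + 0.4286 × (168 − 68) = 110.86 → 111
B = 173 + 0.4286 × (56 − 173) = 122.854 → 123

(138, 111, 123)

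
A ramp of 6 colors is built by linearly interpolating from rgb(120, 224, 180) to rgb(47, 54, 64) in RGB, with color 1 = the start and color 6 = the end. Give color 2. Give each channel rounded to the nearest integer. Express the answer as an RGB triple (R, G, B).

With 6 swatches and endpoints inclusive, swatch 2 sits at t = (2 − 1)/(6 − 1) = 1/5 ≈ 0.2.
R = 120 + 0.2 × (47 − 120) = 105.4 → 105
G = 224 + 0.2 × (54 − 224) = 190 → 190
B = 180 + 0.2 × (64 − 180) = 156.8 → 157

(105, 190, 157)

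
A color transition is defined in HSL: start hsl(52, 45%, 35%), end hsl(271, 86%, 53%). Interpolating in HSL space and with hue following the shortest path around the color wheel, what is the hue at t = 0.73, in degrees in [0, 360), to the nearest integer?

309

Hue: 271 − 52 = 219°, but |219| > 180 so the shorter arc goes the other way: Δh = 219 − 360 = -141°.
H = 52 + 0.73 × (-141) = -50.93 → -51 → -51 mod 360 = 309°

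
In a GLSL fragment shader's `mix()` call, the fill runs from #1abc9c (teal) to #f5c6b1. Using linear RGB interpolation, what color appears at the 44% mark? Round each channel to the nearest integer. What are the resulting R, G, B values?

#1abc9c → (26, 188, 156); #f5c6b1 → (245, 198, 177).
44% corresponds to t = 0.44.
R = 26 + 0.44 × (245 − 26) = 26 + 0.44 × 219 = 122.36 → 122
G = 188 + 0.44 × (198 − 188) = 188 + 0.44 × 10 = 192.4 → 192
B = 156 + 0.44 × (177 − 156) = 156 + 0.44 × 21 = 165.24 → 165
So the blended color is (122, 192, 165), about #7ac0a5.

(122, 192, 165)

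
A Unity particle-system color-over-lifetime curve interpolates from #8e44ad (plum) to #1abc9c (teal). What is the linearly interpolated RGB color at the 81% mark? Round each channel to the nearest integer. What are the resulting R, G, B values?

#8e44ad → (142, 68, 173); #1abc9c → (26, 188, 156).
81% corresponds to t = 0.81.
R = 142 + 0.81 × (26 − 142) = 142 + 0.81 × -116 = 48.04 → 48
G = 68 + 0.81 × (188 − 68) = 68 + 0.81 × 120 = 165.2 → 165
B = 173 + 0.81 × (156 − 173) = 173 + 0.81 × -17 = 159.23 → 159

(48, 165, 159)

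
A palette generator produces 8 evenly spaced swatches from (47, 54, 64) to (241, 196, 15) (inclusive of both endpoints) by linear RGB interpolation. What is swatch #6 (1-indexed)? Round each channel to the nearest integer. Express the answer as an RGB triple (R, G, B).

With 8 swatches and endpoints inclusive, swatch 6 sits at t = (6 − 1)/(8 − 1) = 5/7 ≈ 0.7143.
R = 47 + 0.7143 × (241 − 47) = 185.574 → 186
G = 54 + 0.7143 × (196 − 54) = 155.431 → 155
B = 64 + 0.7143 × (15 − 64) = 28.999 → 29

(186, 155, 29)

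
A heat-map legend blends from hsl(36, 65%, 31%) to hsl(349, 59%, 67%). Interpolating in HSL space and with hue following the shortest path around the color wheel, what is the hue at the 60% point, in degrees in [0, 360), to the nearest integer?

8

Hue: 349 − 36 = 313°, but |313| > 180 so the shorter arc goes the other way: Δh = 313 − 360 = -47°.
H = 36 + 0.6 × (-47) = 7.8 → 8°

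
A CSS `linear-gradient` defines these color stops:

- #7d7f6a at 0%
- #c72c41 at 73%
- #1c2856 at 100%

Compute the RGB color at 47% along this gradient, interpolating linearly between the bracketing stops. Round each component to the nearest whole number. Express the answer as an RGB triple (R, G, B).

47% lies between the 0% and 73% stops, so the local fraction is t = (47 − 0)/(73 − 0) = 47/73 ≈ 0.6438.
#7d7f6a → (125, 127, 106); #c72c41 → (199, 44, 65).
R = 125 + 0.6438 × (199 − 125) = 172.641 → 173
G = 127 + 0.6438 × (44 − 127) = 73.565 → 74
B = 106 + 0.6438 × (65 − 106) = 79.604 → 80

(173, 74, 80)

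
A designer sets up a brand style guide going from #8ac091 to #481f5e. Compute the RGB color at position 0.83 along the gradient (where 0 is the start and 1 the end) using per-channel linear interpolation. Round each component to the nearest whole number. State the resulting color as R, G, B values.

#8ac091 → (138, 192, 145); #481f5e → (72, 31, 94).
R = 138 + 0.83 × (72 − 138) = 138 + 0.83 × -66 = 83.22 → 83
G = 192 + 0.83 × (31 − 192) = 192 + 0.83 × -161 = 58.37 → 58
B = 145 + 0.83 × (94 − 145) = 145 + 0.83 × -51 = 102.67 → 103
So the blended color is (83, 58, 103), about #533a67.

(83, 58, 103)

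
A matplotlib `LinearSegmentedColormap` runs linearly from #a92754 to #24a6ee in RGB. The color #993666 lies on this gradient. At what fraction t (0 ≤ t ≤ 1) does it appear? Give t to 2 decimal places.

Invert the lerp on the B channel (largest span, 154): t = (102 − 84) / (238 − 84) = 18/154 = 0.11688.
Check on R: (153 − 169)/(36 − 169) = 0.1203 ✓

0.12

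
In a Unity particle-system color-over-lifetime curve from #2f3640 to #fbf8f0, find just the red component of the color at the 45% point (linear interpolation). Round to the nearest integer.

R₁ = 47 (from #2f3640), R₂ = 251 (from #fbf8f0).
R = 47 + 0.45 × (251 − 47) = 138.8 → 139

139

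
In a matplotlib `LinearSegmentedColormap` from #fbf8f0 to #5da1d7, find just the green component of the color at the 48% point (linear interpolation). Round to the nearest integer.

206

G₁ = 248 (from #fbf8f0), G₂ = 161 (from #5da1d7).
G = 248 + 0.48 × (161 − 248) = 206.24 → 206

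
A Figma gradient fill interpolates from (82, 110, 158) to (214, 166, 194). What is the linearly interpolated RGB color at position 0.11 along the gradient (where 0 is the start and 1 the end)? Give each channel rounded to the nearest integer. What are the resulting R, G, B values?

(97, 116, 162)

R = 82 + 0.11 × (214 − 82) = 82 + 0.11 × 132 = 96.52 → 97
G = 110 + 0.11 × (166 − 110) = 110 + 0.11 × 56 = 116.16 → 116
B = 158 + 0.11 × (194 − 158) = 158 + 0.11 × 36 = 161.96 → 162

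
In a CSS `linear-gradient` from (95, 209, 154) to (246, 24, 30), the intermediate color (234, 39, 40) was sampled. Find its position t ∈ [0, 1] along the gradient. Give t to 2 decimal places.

0.92

Invert the lerp on the G channel (largest span, 185): t = (39 − 209) / (24 − 209) = -170/-185 = 0.91892.
Check on R: (234 − 95)/(246 − 95) = 0.9205 ✓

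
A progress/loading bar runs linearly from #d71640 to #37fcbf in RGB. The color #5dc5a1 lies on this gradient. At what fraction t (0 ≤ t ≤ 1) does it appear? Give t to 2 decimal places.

0.76

Invert the lerp on the G channel (largest span, 230): t = (197 − 22) / (252 − 22) = 175/230 = 0.76087.
Check on R: (93 − 215)/(55 − 215) = 0.7625 ✓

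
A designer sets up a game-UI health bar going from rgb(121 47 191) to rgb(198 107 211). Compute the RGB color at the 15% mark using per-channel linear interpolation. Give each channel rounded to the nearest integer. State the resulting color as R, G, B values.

(133, 56, 194)

15% corresponds to t = 0.15.
R = 121 + 0.15 × (198 − 121) = 121 + 0.15 × 77 = 132.55 → 133
G = 47 + 0.15 × (107 − 47) = 47 + 0.15 × 60 = 56 → 56
B = 191 + 0.15 × (211 − 191) = 191 + 0.15 × 20 = 194 → 194
So the blended color is (133, 56, 194), about #8538c2.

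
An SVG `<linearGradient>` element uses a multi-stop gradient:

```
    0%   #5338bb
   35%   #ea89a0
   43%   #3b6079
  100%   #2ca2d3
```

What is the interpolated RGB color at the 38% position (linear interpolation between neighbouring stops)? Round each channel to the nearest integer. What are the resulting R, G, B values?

(168, 122, 145)

38% lies between the 35% and 43% stops, so the local fraction is t = (38 − 35)/(43 − 35) = 3/8 ≈ 0.375.
#ea89a0 → (234, 137, 160); #3b6079 → (59, 96, 121).
R = 234 + 0.375 × (59 − 234) = 168.375 → 168
G = 137 + 0.375 × (96 − 137) = 121.625 → 122
B = 160 + 0.375 × (121 − 160) = 145.375 → 145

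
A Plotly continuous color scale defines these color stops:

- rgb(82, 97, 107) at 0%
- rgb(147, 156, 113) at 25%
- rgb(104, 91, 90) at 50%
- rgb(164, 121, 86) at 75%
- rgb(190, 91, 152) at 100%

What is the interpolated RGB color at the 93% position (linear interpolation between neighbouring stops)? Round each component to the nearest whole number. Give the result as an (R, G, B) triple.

(183, 99, 134)

93% lies between the 75% and 100% stops, so the local fraction is t = (93 − 75)/(100 − 75) = 18/25 ≈ 0.72.
R = 164 + 0.72 × (190 − 164) = 182.72 → 183
G = 121 + 0.72 × (91 − 121) = 99.4 → 99
B = 86 + 0.72 × (152 − 86) = 133.52 → 134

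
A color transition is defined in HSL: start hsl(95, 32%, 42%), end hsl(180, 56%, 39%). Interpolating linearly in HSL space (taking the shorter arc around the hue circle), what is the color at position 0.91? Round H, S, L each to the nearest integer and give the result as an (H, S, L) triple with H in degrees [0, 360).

Hue arc: Δh = 180 − 95 = 85° (|Δh| ≤ 180, already the shorter path).
H = 95 + 0.91 × (85) = 172.35 → 172°
S = 32 + 0.91 × (56 − 32) = 53.84 → 54%
L = 42 + 0.91 × (39 − 42) = 39.27 → 39%

(172, 54, 39)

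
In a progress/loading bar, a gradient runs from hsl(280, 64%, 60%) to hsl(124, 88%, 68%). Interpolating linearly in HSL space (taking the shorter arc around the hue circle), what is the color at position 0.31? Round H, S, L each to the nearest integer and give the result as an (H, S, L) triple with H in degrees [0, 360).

Hue arc: Δh = 124 − 280 = -156° (|Δh| ≤ 180, already the shorter path).
H = 280 + 0.31 × (-156) = 231.64 → 232°
S = 64 + 0.31 × (88 − 64) = 71.44 → 71%
L = 60 + 0.31 × (68 − 60) = 62.48 → 62%

(232, 71, 62)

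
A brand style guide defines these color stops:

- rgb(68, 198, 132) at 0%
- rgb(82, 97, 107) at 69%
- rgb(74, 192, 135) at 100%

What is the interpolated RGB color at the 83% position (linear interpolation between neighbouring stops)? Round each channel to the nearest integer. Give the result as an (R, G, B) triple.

83% lies between the 69% and 100% stops, so the local fraction is t = (83 − 69)/(100 − 69) = 14/31 ≈ 0.4516.
R = 82 + 0.4516 × (74 − 82) = 78.387 → 78
G = 97 + 0.4516 × (192 − 97) = 139.902 → 140
B = 107 + 0.4516 × (135 − 107) = 119.645 → 120

(78, 140, 120)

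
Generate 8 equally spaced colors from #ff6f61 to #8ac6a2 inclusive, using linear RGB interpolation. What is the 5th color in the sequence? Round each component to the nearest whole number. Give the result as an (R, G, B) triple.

(188, 161, 134)

With 8 swatches and endpoints inclusive, swatch 5 sits at t = (5 − 1)/(8 − 1) = 4/7 ≈ 0.5714.
#ff6f61 → (255, 111, 97); #8ac6a2 → (138, 198, 162).
R = 255 + 0.5714 × (138 − 255) = 188.146 → 188
G = 111 + 0.5714 × (198 − 111) = 160.712 → 161
B = 97 + 0.5714 × (162 − 97) = 134.141 → 134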